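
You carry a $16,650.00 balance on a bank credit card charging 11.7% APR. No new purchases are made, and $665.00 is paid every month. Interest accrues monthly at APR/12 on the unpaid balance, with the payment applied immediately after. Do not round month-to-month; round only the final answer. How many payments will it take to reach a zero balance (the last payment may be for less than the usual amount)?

29 payments

Monthly rate r = 11.7%/12 = 0.975% = 0.00975.
Recurrence: B ← B·(1+r) − $665.00.
Month 1: interest $162.34; balance after payment $16,147.34.
Month 2: interest $157.44; balance after payment $15,639.77.
Closed form: n = −ln(1 − rB₀/P)/ln(1+r) = −ln(0.75588)/ln(1.00975) ≈ 28.844, so the balance reaches zero during payment 29.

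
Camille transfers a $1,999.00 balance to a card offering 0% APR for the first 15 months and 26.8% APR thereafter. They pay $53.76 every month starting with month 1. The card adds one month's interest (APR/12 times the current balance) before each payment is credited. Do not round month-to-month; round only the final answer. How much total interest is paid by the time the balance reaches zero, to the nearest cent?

Promo months 1–15 at r₀ = 0%/12 = 0; months 16+ at r₁ = 26.8%/12 = 0.0223333.
After month 15 (no interest yet): B = $1,999.00 − 15·$53.76 = $1,192.60.
Then at r₁ with $53.76/mo: n₂ = −ln(1 − r₁·B/P)/ln(1+r₁) ≈ 30.97 → 31 more payments.
Total paid = 45·$53.76 + $52.19 = $2,471.39; interest = $2,471.39 − $1,999.00 = $472.39.

$472.39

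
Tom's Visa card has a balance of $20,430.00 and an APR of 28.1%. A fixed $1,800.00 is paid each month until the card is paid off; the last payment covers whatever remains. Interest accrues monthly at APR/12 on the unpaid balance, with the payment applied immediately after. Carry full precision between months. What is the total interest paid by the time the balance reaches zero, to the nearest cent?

Monthly rate r = 28.1%/12 = 2.34167% = 0.0234167.
Payoff takes n = ⌈−ln(1 − rB₀/P)/ln(1+r)⌉ = ⌈13.347⌉ = 14 payments; the last is $629.82.
Total paid = 13·$1,800.00 + $629.82 = $24,029.82.
Total interest = total paid − principal = $24,029.82 − $20,430.00 = $3,599.82.

$3,599.82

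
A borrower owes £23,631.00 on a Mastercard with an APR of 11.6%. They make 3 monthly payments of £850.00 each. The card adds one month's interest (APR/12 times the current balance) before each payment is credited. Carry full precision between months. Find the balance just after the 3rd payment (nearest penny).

£21,748.22

Monthly rate r = 11.6%/12 = 0.966667% = 0.00966667.
Each month: B ← B·(1+r) − £850.00.
Month 1: interest £228.43; balance after payment £23,009.43.
Month 2: interest £222.42; balance after payment £22,381.86.
Month 3: interest £216.36; balance after payment £21,748.22.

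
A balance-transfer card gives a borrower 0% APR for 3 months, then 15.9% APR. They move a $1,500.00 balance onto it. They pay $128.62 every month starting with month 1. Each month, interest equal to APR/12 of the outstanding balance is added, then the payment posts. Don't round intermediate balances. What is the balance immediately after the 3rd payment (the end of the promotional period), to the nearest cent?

$1,114.14

Promo months 1–3 at r₀ = 0%/12 = 0; months 4+ at r₁ = 15.9%/12 = 0.01325.
After month 3 (no interest yet): B = $1,500.00 − 3·$128.62 = $1,114.14.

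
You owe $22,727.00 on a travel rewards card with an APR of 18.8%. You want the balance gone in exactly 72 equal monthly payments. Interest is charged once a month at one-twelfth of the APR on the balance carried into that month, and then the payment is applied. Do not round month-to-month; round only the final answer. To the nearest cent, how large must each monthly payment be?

Monthly rate r = 18.8%/12 = 1.56667% = 0.0156667.
Level-payment amortization: P = B₀·r / (1 − (1+r)^(−n)) = 22727.00·0.0156667 / (1 − 1.01567^(−72)).
Denominator 1 − (1+r)^(−72) = 0.673477107.
P = 356.056 / 0.673477107 ≈ 528.68.

$528.68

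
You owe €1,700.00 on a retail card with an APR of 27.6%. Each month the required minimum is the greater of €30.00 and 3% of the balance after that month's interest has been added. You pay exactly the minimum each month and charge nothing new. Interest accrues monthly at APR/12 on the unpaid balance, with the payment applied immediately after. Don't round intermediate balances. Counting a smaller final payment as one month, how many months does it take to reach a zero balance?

Monthly rate r = 27.6%/12 = 2.3% = 0.023.
While 3% of the post-interest balance exceeds €30.00, each month B ← (B·(1+r))·(1 − 0.03), i.e. B shrinks by the factor (1+r)·0.97 = 0.99231.
This holds for months 1–72. Entering month 73 the balance is €975.12; 3% of the post-interest balance is now below €30.00, so the flat €30.00 minimum applies from here.
From month 73 a fixed €30.00 at rate r clears €975.12 in 61 more payments. Total: 72 + 61 = 133 months.

133 months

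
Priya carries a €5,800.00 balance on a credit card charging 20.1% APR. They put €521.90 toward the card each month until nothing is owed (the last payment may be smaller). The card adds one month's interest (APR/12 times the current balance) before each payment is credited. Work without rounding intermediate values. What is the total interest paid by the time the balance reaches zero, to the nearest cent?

€672.46

Monthly rate r = 20.1%/12 = 1.675% = 0.01675.
Payoff takes n = ⌈−ln(1 − rB₀/P)/ln(1+r)⌉ = ⌈12.400⌉ = 13 payments; the last is €209.66.
Total paid = 12·€521.90 + €209.66 = €6,472.46.
Total interest = total paid − principal = €6,472.46 − €5,800.00 = €672.46.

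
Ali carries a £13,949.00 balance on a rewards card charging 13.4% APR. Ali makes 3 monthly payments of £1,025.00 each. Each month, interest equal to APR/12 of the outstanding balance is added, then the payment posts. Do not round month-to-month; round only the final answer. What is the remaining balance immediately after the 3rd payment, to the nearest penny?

£11,312.06

Monthly rate r = 13.4%/12 = 1.11667% = 0.0111667.
Each month: B ← B·(1+r) − £1,025.00.
Month 1: interest £155.76; balance after payment £13,079.76.
Month 2: interest £146.06; balance after payment £12,200.82.
Month 3: interest £136.24; balance after payment £11,312.06.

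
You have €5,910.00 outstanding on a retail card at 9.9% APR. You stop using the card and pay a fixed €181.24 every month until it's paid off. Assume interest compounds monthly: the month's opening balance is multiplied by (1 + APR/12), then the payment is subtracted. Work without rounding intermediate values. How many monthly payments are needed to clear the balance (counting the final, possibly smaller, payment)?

39 months

Monthly rate r = 9.9%/12 = 0.825% = 0.00825.
Recurrence: B ← B·(1+r) − €181.24.
Month 1: interest €48.76; balance after payment €5,777.52.
Month 2: interest €47.66; balance after payment €5,643.94.
Closed form: n = −ln(1 − rB₀/P)/ln(1+r) = −ln(0.73098)/ln(1.00825) ≈ 38.141, so the balance reaches zero during payment 39.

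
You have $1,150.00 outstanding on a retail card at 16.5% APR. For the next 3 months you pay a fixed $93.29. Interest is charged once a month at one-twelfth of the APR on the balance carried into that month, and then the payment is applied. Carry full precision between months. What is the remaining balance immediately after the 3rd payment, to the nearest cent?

Monthly rate r = 16.5%/12 = 1.375% = 0.01375.
Each month: B ← B·(1+r) − $93.29.
Month 1: interest $15.81; balance after payment $1,072.52.
Month 2: interest $14.75; balance after payment $993.98.
Month 3: interest $13.67; balance after payment $914.36.

$914.36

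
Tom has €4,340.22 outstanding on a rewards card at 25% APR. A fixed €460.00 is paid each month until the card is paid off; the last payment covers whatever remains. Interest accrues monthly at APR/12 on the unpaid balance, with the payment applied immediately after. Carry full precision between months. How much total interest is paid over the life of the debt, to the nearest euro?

Monthly rate r = 25%/12 = 2.08333% = 0.0208333.
Payoff takes n = ⌈−ln(1 − rB₀/P)/ln(1+r)⌉ = ⌈10.614⌉ = 11 payments; the last is €283.78.
Total paid = 10·€460.00 + €283.78 = €4,883.78.
Total interest = total paid − principal = €4,883.78 − €4,340.22 = €543.56.

€544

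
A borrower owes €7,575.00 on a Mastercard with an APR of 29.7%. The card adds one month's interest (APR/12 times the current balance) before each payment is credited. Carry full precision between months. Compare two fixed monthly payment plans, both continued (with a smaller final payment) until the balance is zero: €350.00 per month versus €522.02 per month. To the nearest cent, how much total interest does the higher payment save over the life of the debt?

€1,481.64

Monthly rate r = 29.7%/12 = 2.475% = 0.02475.
At €350.00/mo: n = ⌈−ln(1 − rB₀/P)/ln(1+r)⌉ = 32 payments (last €133.15); total interest = total paid − €7,575.00 = €3,408.15.
At €522.02/mo: 19 payments (last €105.15); total interest €1,926.51.
Interest saved = €3,408.15 − €1,926.51 = €1,481.64.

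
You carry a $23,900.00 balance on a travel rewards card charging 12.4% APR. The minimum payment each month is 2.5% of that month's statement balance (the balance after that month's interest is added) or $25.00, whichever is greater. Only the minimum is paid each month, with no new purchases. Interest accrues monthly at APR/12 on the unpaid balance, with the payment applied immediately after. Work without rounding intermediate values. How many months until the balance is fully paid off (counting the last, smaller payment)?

263 months

Monthly rate r = 12.4%/12 = 1.03333% = 0.0103333.
While 2.5% of the post-interest balance exceeds $25.00, each month B ← (B·(1+r))·(1 − 0.025), i.e. B shrinks by the factor (1+r)·0.975 = 0.98507.
This holds for months 1–212. Entering month 213 the balance is $986.03; 2.5% of the post-interest balance is now below $25.00, so the flat $25.00 minimum applies from here.
From month 213 a fixed $25.00 at rate r clears $986.03 in 51 more payments. Total: 212 + 51 = 263 months.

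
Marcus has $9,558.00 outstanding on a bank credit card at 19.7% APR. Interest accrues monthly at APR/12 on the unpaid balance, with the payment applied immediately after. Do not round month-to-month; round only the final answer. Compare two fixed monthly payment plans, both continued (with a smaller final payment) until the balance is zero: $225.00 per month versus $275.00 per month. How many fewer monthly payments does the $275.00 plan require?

Monthly rate r = 19.7%/12 = 1.64167% = 0.0164167.
At $225.00/mo: n = ⌈−ln(1 − rB₀/P)/ln(1+r)⌉ = 74 payments (last $91.52); total interest = total paid − $9,558.00 = $6,958.52.
At $275.00/mo: 52 payments (last $251.42); total interest $4,718.42.
Payments saved = 74 − 52 = 22.

22 fewer payments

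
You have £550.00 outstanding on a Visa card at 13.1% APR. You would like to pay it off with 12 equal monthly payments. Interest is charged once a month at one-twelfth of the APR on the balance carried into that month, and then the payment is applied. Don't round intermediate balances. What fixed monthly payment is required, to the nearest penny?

£49.15

Monthly rate r = 13.1%/12 = 1.09167% = 0.0109167.
Level-payment amortization: P = B₀·r / (1 − (1+r)^(−n)) = 550.00·0.0109167 / (1 − 1.01092^(−12)).
Denominator 1 − (1+r)^(−12) = 0.122159285.
P = 6.00417 / 0.122159285 ≈ 49.15.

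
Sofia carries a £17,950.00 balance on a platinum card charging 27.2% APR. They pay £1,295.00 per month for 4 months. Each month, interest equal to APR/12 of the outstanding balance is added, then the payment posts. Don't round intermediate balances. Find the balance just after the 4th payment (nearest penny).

Monthly rate r = 27.2%/12 = 2.26667% = 0.0226667.
Each month: B ← B·(1+r) − £1,295.00.
Month 1: interest £406.87; balance after payment £17,061.87.
Month 2: interest £386.74; balance after payment £16,153.60.
Month 3: interest £366.15; balance after payment £15,224.75.
Month 4: interest £345.09; balance after payment £14,274.84.

£14,274.84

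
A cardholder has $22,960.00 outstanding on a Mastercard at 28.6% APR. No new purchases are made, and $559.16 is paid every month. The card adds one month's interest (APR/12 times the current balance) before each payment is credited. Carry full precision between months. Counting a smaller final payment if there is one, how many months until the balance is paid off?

Monthly rate r = 28.6%/12 = 2.38333% = 0.0238333.
Recurrence: B ← B·(1+r) − $559.16.
Month 1: interest $547.21; balance after payment $22,948.05.
Month 2: interest $546.93; balance after payment $22,935.82.
Closed form: n = −ln(1 − rB₀/P)/ln(1+r) = −ln(0.021365)/ln(1.02383) ≈ 163.285, so the balance reaches zero during payment 164.

164 months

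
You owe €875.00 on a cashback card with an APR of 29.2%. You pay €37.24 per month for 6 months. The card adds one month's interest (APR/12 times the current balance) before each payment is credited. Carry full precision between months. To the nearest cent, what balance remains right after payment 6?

€773.30

Monthly rate r = 29.2%/12 = 2.43333% = 0.0243333.
Each month: B ← B·(1+r) − €37.24.
Month 1: interest €21.29; balance after payment €859.05.
Month 2: interest €20.90; balance after payment €842.72.
Month 3: interest €20.51; balance after payment €825.98.
Month 4: interest €20.10; balance after payment €808.84.
Month 5: interest €19.68; balance after payment €791.28.
Month 6: interest €19.25; balance after payment €773.30.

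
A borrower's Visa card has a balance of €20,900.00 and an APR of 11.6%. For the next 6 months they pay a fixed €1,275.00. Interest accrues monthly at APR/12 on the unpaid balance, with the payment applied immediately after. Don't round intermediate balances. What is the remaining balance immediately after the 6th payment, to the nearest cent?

€14,304.60

Monthly rate r = 11.6%/12 = 0.966667% = 0.00966667.
Each month: B ← B·(1+r) − €1,275.00.
Month 1: interest €202.03; balance after payment €19,827.03.
Month 2: interest €191.66; balance after payment €18,743.69.
Month 3: interest €181.19; balance after payment €17,649.88.
Month 4: interest €170.62; balance after payment €16,545.50.
Month 5: interest €159.94; balance after payment €15,430.44.
Month 6: interest €149.16; balance after payment €14,304.60.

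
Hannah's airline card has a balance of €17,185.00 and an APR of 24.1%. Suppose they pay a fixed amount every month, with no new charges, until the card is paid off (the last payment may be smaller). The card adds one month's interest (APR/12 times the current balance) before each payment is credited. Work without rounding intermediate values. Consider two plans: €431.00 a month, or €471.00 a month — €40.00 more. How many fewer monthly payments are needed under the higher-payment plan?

15 fewer payments

Monthly rate r = 24.1%/12 = 2.00833% = 0.0200833.
At €431.00/mo: n = ⌈−ln(1 − rB₀/P)/ln(1+r)⌉ = 82 payments (last €58.32); total interest = total paid − €17,185.00 = €17,784.32.
At €471.00/mo: 67 payments (last €173.05); total interest €14,074.05.
Payments saved = 82 − 67 = 15.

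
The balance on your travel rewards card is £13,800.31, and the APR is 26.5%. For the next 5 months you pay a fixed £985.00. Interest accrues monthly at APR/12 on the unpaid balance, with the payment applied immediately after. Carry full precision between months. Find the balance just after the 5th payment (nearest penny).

£10,245.52

Monthly rate r = 26.5%/12 = 2.20833% = 0.0220833.
Each month: B ← B·(1+r) − £985.00.
Month 1: interest £304.76; balance after payment £13,120.07.
Month 2: interest £289.73; balance after payment £12,424.80.
Month 3: interest £274.38; balance after payment £11,714.18.
Month 4: interest £258.69; balance after payment £10,987.87.
Month 5: interest £242.65; balance after payment £10,245.52.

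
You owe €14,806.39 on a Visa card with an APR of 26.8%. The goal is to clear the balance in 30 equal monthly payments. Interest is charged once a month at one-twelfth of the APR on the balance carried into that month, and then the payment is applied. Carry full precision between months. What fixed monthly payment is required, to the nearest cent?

€682.50

Monthly rate r = 26.8%/12 = 2.23333% = 0.0223333.
Level-payment amortization: P = B₀·r / (1 − (1+r)^(−n)) = 14806.39·0.0223333 / (1 − 1.02233^(−30)).
Denominator 1 − (1+r)^(−30) = 0.484505113.
P = 330.676 / 0.484505113 ≈ 682.50.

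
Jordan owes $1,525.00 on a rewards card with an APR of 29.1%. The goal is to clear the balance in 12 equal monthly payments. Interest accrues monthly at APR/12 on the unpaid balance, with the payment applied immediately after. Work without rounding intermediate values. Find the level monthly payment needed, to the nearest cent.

$147.99

Monthly rate r = 29.1%/12 = 2.425% = 0.02425.
Level-payment amortization: P = B₀·r / (1 − (1+r)^(−n)) = 1525.00·0.02425 / (1 − 1.02425^(−12)).
Denominator 1 − (1+r)^(−12) = 0.249884174.
P = 36.9813 / 0.249884174 ≈ 147.99.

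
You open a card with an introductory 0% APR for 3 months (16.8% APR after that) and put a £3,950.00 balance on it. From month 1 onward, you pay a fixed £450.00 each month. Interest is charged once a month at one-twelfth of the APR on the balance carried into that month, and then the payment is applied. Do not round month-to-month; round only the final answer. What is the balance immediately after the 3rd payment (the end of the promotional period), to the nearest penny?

Promo months 1–3 at r₀ = 0%/12 = 0; months 4+ at r₁ = 16.8%/12 = 0.014.
After month 3 (no interest yet): B = £3,950.00 − 3·£450.00 = £2,600.00.

£2,600.00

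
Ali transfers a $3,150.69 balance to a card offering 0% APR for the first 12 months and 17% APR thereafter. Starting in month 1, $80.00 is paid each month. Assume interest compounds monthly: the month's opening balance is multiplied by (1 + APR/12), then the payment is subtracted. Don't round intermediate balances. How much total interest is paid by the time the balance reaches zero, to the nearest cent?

Promo months 1–12 at r₀ = 0%/12 = 0; months 13+ at r₁ = 17%/12 = 0.0141667.
After month 12 (no interest yet): B = $3,150.69 − 12·$80.00 = $2,190.69.
Then at r₁ with $80.00/mo: n₂ = −ln(1 − r₁·B/P)/ln(1+r₁) ≈ 34.90 → 35 more payments.
Total paid = 46·$80.00 + $71.88 = $3,751.88; interest = $3,751.88 − $3,150.69 = $601.19.

$601.19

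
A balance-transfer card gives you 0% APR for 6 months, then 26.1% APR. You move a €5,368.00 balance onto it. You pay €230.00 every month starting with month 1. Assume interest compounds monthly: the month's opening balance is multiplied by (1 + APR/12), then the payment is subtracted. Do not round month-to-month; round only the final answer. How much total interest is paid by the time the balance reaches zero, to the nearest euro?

Promo months 1–6 at r₀ = 0%/12 = 0; months 7+ at r₁ = 26.1%/12 = 0.02175.
After month 6 (no interest yet): B = €5,368.00 − 6·€230.00 = €3,988.00.
Then at r₁ with €230.00/mo: n₂ = −ln(1 − r₁·B/P)/ln(1+r₁) ≈ 22.00 → 23 more payments.
Total paid = 28·€230.00 + €0.44 = €6,440.44; interest = €6,440.44 − €5,368.00 = €1,072.44.

€1,072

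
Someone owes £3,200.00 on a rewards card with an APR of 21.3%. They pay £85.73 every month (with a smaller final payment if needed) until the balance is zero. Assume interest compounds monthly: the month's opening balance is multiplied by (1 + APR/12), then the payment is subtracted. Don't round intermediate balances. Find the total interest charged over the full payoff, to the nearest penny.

Monthly rate r = 21.3%/12 = 1.775% = 0.01775.
Payoff takes n = ⌈−ln(1 − rB₀/P)/ln(1+r)⌉ = ⌈61.743⌉ = 62 payments; the last is £63.83.
Total paid = 61·£85.73 + £63.83 = £5,293.36.
Total interest = total paid − principal = £5,293.36 − £3,200.00 = £2,093.36.

£2,093.36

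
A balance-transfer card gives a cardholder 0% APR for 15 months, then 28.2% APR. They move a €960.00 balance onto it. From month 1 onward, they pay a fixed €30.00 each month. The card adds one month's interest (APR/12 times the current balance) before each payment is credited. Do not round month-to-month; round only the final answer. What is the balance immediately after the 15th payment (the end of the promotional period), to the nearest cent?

Promo months 1–15 at r₀ = 0%/12 = 0; months 16+ at r₁ = 28.2%/12 = 0.0235.
After month 15 (no interest yet): B = €960.00 − 15·€30.00 = €510.00.

€510.00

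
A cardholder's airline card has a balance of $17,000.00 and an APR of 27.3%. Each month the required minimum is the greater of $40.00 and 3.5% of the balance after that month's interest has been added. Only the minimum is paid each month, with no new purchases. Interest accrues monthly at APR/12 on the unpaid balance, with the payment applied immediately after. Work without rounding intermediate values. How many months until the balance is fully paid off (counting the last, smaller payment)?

253 months

Monthly rate r = 27.3%/12 = 2.275% = 0.02275.
While 3.5% of the post-interest balance exceeds $40.00, each month B ← (B·(1+r))·(1 − 0.035), i.e. B shrinks by the factor (1+r)·0.965 = 0.98695.
This holds for months 1–208. Entering month 209 the balance is $1,107.09; 3.5% of the post-interest balance is now below $40.00, so the flat $40.00 minimum applies from here.
From month 209 a fixed $40.00 at rate r clears $1,107.09 in 45 more payments. Total: 208 + 45 = 253 months.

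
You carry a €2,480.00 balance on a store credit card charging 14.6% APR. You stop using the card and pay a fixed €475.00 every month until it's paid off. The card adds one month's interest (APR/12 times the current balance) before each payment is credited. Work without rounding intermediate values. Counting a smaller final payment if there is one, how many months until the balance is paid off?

Monthly rate r = 14.6%/12 = 1.21667% = 0.0121667.
Recurrence: B ← B·(1+r) − €475.00.
Month 1: interest €30.17; balance after payment €2,035.17.
Month 2: interest €24.76; balance after payment €1,584.93.
Month 3: interest €19.28; balance after payment €1,129.22.
Month 4: interest €13.74; balance after payment €667.96.
Month 5: interest €8.13; balance after payment €201.08.
Month 6: interest €2.45; balance after payment €0.00.

6 months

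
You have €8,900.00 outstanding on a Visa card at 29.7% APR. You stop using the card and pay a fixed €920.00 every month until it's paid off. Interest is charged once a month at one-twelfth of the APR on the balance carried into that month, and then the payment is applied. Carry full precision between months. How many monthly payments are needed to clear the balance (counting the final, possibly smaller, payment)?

Monthly rate r = 29.7%/12 = 2.475% = 0.02475.
Recurrence: B ← B·(1+r) − €920.00.
Month 1: interest €220.27; balance after payment €8,200.27.
Month 2: interest €202.96; balance after payment €7,483.23.
Closed form: n = −ln(1 − rB₀/P)/ln(1+r) = −ln(0.76057)/ln(1.02475) ≈ 11.194, so the balance reaches zero during payment 12.

12 payments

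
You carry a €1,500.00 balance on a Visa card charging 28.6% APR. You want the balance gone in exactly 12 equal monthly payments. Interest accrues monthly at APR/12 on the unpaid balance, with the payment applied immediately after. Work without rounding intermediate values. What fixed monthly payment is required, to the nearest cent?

Monthly rate r = 28.6%/12 = 2.38333% = 0.0238333.
Level-payment amortization: P = B₀·r / (1 − (1+r)^(−n)) = 1500.00·0.0238333 / (1 − 1.02383^(−12)).
Denominator 1 − (1+r)^(−12) = 0.246212692.
P = 35.75 / 0.246212692 ≈ 145.20.

€145.20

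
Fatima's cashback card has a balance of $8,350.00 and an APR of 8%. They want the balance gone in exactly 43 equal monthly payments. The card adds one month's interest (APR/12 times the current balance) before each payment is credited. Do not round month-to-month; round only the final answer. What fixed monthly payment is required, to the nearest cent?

$223.99

Monthly rate r = 8%/12 = 0.666667% = 0.00666667.
Level-payment amortization: P = B₀·r / (1 − (1+r)^(−n)) = 8350.00·0.00666667 / (1 − 1.00667^(−43)).
Denominator 1 − (1+r)^(−43) = 0.248523497.
P = 55.6667 / 0.248523497 ≈ 223.99.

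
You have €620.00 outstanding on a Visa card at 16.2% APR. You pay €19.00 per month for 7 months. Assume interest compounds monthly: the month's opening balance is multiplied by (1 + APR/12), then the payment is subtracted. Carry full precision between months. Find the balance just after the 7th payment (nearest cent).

Monthly rate r = 16.2%/12 = 1.35% = 0.0135.
Each month: B ← B·(1+r) − €19.00.
Month 1: interest €8.37; balance after payment €609.37.
Month 2: interest €8.23; balance after payment €598.60.
Month 3: interest €8.08; balance after payment €587.68.
Month 4: interest €7.93; balance after payment €576.61.
Month 5: interest €7.78; balance after payment €565.40.
Month 6: interest €7.63; balance after payment €554.03.
Month 7: interest €7.48; balance after payment €542.51.

€542.51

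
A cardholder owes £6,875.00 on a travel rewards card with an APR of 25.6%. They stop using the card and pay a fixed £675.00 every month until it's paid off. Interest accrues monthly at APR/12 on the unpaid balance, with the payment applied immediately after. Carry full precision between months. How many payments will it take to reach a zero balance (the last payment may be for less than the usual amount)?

12 payments

Monthly rate r = 25.6%/12 = 2.13333% = 0.0213333.
Recurrence: B ← B·(1+r) − £675.00.
Month 1: interest £146.67; balance after payment £6,346.67.
Month 2: interest £135.40; balance after payment £5,807.06.
Closed form: n = −ln(1 − rB₀/P)/ln(1+r) = −ln(0.78272)/ln(1.02133) ≈ 11.606, so the balance reaches zero during payment 12.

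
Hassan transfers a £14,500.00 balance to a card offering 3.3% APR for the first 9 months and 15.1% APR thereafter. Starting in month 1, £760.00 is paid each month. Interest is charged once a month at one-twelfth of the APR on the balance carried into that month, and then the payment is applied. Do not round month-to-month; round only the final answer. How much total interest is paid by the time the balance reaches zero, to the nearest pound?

Promo months 1–9 at r₀ = 3.3%/12 = 0.00275; months 10+ at r₁ = 15.1%/12 = 0.0125833.
After month 9: iterate B ← B·(1+r₀) − £760.00 for 9 months → £7,947.12.
Then at r₁ with £760.00/mo: n₂ = −ln(1 − r₁·B/P)/ln(1+r₁) ≈ 11.28 → 12 more payments.
Total paid = 20·£760.00 + £215.35 = £15,415.35; interest = £15,415.35 − £14,500.00 = £915.35.

£915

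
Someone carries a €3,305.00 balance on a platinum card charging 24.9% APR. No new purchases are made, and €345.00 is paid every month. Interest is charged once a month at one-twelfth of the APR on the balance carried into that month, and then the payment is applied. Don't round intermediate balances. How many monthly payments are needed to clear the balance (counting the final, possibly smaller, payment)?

Monthly rate r = 24.9%/12 = 2.075% = 0.02075.
Recurrence: B ← B·(1+r) − €345.00.
Month 1: interest €68.58; balance after payment €3,028.58.
Month 2: interest €62.84; balance after payment €2,746.42.
Closed form: n = −ln(1 − rB₀/P)/ln(1+r) = −ln(0.80122)/ln(1.02075) ≈ 10.791, so the balance reaches zero during payment 11.

11 payments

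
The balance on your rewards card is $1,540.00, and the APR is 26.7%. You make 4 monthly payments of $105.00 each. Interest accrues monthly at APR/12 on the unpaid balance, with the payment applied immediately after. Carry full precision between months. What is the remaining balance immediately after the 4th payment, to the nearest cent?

$1,247.48

Monthly rate r = 26.7%/12 = 2.225% = 0.02225.
Each month: B ← B·(1+r) − $105.00.
Month 1: interest $34.27; balance after payment $1,469.27.
Month 2: interest $32.69; balance after payment $1,396.96.
Month 3: interest $31.08; balance after payment $1,323.04.
Month 4: interest $29.44; balance after payment $1,247.48.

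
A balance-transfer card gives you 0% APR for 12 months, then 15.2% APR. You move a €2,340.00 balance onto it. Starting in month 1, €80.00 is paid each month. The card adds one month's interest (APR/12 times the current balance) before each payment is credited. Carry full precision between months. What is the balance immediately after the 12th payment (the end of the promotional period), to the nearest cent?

€1,380.00

Promo months 1–12 at r₀ = 0%/12 = 0; months 13+ at r₁ = 15.2%/12 = 0.0126667.
After month 12 (no interest yet): B = €2,340.00 − 12·€80.00 = €1,380.00.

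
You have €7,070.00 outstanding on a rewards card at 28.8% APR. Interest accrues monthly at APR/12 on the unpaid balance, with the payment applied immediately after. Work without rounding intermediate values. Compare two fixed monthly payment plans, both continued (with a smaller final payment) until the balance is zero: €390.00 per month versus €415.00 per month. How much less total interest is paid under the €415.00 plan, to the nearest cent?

€191.24

Monthly rate r = 28.8%/12 = 2.4% = 0.024.
At €390.00/mo: n = ⌈−ln(1 − rB₀/P)/ln(1+r)⌉ = 25 payments (last €31.07); total interest = total paid − €7,070.00 = €2,321.07.
At €415.00/mo: 23 payments (last €69.83); total interest €2,129.83.
Interest saved = €2,321.07 − €2,129.83 = €191.24.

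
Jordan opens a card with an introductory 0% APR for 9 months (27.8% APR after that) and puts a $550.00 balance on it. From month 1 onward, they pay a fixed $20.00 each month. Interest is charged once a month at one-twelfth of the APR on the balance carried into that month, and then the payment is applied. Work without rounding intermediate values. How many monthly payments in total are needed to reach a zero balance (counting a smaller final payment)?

Promo months 1–9 at r₀ = 0%/12 = 0; months 10+ at r₁ = 27.8%/12 = 0.0231667.
After month 9 (no interest yet): B = $550.00 − 9·$20.00 = $370.00.
Then at r₁ with $20.00/mo: n₂ = −ln(1 − r₁·B/P)/ln(1+r₁) ≈ 24.44 → 25 more payments.

34 payments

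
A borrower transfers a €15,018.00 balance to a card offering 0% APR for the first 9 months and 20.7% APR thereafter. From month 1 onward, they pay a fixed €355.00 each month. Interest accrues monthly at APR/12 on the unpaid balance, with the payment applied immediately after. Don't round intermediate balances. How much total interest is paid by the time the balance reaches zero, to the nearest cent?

Promo months 1–9 at r₀ = 0%/12 = 0; months 10+ at r₁ = 20.7%/12 = 0.01725.
After month 9 (no interest yet): B = €15,018.00 − 9·€355.00 = €11,823.00.
Then at r₁ with €355.00/mo: n₂ = −ln(1 − r₁·B/P)/ln(1+r₁) ≈ 49.96 → 50 more payments.
Total paid = 58·€355.00 + €341.41 = €20,931.41; interest = €20,931.41 − €15,018.00 = €5,913.41.

€5,913.41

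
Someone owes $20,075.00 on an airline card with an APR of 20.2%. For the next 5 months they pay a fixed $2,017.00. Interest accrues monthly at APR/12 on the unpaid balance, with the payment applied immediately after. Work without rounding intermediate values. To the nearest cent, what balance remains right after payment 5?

$11,392.20

Monthly rate r = 20.2%/12 = 1.68333% = 0.0168333.
Each month: B ← B·(1+r) − $2,017.00.
Month 1: interest $337.93; balance after payment $18,395.93.
Month 2: interest $309.66; balance after payment $16,688.59.
Month 3: interest $280.92; balance after payment $14,952.52.
Month 4: interest $251.70; balance after payment $13,187.22.
Month 5: interest $221.98; balance after payment $11,392.20.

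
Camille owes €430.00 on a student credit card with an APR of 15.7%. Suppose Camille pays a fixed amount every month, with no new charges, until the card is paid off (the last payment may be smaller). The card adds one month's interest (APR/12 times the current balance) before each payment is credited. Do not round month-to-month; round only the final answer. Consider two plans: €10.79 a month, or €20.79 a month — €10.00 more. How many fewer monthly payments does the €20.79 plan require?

Monthly rate r = 15.7%/12 = 1.30833% = 0.0130833.
At €10.79/mo: n = ⌈−ln(1 − rB₀/P)/ln(1+r)⌉ = 57 payments (last €7.45); total interest = total paid − €430.00 = €181.69.
At €20.79/mo: 25 payments (last €5.74); total interest €74.70.
Payments saved = 57 − 25 = 32.

32 fewer payments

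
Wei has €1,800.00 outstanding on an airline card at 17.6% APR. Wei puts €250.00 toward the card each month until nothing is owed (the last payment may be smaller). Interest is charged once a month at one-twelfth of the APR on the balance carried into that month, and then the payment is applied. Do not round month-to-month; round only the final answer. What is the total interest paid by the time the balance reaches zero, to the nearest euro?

Monthly rate r = 17.6%/12 = 1.46667% = 0.0146667.
Payoff takes n = ⌈−ln(1 − rB₀/P)/ln(1+r)⌉ = ⌈7.665⌉ = 8 payments; the last is €166.63.
Total paid = 7·€250.00 + €166.63 = €1,916.63.
Total interest = total paid − principal = €1,916.63 − €1,800.00 = €116.63.

€117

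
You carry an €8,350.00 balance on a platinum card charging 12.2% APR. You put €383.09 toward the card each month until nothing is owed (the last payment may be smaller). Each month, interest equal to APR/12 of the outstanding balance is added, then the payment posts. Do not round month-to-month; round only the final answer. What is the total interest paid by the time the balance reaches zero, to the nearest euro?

Monthly rate r = 12.2%/12 = 1.01667% = 0.0101667.
Payoff takes n = ⌈−ln(1 − rB₀/P)/ln(1+r)⌉ = ⌈24.765⌉ = 25 payments; the last is €293.60.
Total paid = 24·€383.09 + €293.60 = €9,487.76.
Total interest = total paid − principal = €9,487.76 − €8,350.00 = €1,137.76.

€1,138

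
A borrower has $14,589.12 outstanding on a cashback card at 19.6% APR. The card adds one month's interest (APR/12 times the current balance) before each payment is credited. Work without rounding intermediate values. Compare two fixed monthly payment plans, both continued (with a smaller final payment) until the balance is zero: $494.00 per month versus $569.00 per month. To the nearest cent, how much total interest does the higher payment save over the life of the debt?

$1,020.25

Monthly rate r = 19.6%/12 = 1.63333% = 0.0163333.
At $494.00/mo: n = ⌈−ln(1 − rB₀/P)/ln(1+r)⌉ = 41 payments (last $319.01); total interest = total paid − $14,589.12 = $5,489.89.
At $569.00/mo: 34 payments (last $281.76); total interest $4,469.64.
Interest saved = $5,489.89 − $4,469.64 = $1,020.25.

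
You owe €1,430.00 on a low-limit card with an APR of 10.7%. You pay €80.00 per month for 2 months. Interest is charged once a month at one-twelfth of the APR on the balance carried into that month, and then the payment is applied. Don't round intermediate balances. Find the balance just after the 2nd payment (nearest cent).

€1,294.90

Monthly rate r = 10.7%/12 = 0.891667% = 0.00891667.
Each month: B ← B·(1+r) − €80.00.
Month 1: interest €12.75; balance after payment €1,362.75.
Month 2: interest €12.15; balance after payment €1,294.90.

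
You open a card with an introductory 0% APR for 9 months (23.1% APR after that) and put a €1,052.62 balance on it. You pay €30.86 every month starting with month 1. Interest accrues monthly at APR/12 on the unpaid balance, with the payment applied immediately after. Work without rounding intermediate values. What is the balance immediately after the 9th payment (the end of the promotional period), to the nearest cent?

€774.88

Promo months 1–9 at r₀ = 0%/12 = 0; months 10+ at r₁ = 23.1%/12 = 0.01925.
After month 9 (no interest yet): B = €1,052.62 − 9·€30.86 = €774.88.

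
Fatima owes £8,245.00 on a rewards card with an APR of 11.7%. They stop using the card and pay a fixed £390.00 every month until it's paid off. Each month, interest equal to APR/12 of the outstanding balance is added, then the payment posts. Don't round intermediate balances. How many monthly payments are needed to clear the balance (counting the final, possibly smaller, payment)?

Monthly rate r = 11.7%/12 = 0.975% = 0.00975.
Recurrence: B ← B·(1+r) − £390.00.
Month 1: interest £80.39; balance after payment £7,935.39.
Month 2: interest £77.37; balance after payment £7,622.76.
Closed form: n = −ln(1 − rB₀/P)/ln(1+r) = −ln(0.79387)/ln(1.00975) ≈ 23.790, so the balance reaches zero during payment 24.

24 payments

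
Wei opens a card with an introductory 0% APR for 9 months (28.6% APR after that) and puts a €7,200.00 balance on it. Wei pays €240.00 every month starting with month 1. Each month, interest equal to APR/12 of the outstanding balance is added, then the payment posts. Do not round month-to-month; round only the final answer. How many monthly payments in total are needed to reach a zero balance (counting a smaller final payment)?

39 months

Promo months 1–9 at r₀ = 0%/12 = 0; months 10+ at r₁ = 28.6%/12 = 0.0238333.
After month 9 (no interest yet): B = €7,200.00 − 9·€240.00 = €5,040.00.
Then at r₁ with €240.00/mo: n₂ = −ln(1 − r₁·B/P)/ln(1+r₁) ≈ 29.47 → 30 more payments.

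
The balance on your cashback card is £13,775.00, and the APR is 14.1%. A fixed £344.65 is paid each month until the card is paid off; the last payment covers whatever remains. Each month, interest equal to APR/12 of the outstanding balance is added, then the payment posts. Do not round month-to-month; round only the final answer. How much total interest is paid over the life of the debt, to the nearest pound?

Monthly rate r = 14.1%/12 = 1.175% = 0.01175.
Payoff takes n = ⌈−ln(1 − rB₀/P)/ln(1+r)⌉ = ⌈54.288⌉ = 55 payments; the last is £99.83.
Total paid = 54·£344.65 + £99.83 = £18,710.93.
Total interest = total paid − principal = £18,710.93 − £13,775.00 = £4,935.93.

£4,936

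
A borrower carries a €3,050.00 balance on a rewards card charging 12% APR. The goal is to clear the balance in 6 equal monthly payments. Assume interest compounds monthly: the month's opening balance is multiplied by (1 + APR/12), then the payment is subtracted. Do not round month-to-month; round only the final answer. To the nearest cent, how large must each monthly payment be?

Monthly rate r = 12%/12 = 1% = 0.01.
Level-payment amortization: P = B₀·r / (1 − (1+r)^(−n)) = 3050.00·0.01 / (1 − 1.01^(−6)).
Denominator 1 − (1+r)^(−6) = 0.0579547647.
P = 30.5 / 0.0579547647 ≈ 526.27.

€526.27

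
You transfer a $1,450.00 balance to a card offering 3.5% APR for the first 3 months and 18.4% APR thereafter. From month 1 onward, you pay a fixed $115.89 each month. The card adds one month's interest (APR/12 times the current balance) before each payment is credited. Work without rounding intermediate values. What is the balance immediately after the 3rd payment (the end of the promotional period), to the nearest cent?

$1,114.04

Promo months 1–3 at r₀ = 3.5%/12 = 0.00291667; months 4+ at r₁ = 18.4%/12 = 0.0153333.
After month 3: iterate B ← B·(1+r₀) − $115.89 for 3 months → $1,114.04.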